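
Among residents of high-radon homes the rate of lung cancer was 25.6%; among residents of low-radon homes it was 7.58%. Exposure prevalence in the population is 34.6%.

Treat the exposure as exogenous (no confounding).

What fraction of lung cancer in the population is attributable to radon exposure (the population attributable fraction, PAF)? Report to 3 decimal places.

p₁ = 0.256, p₀ = 0.0758.
Overall risk P(Y=1) = π·p₁ + (1−π)·p₀ = 0.346×0.256 + 0.654×0.0758 = 0.13815.
Under exogeneity, PAF = [P(Y=1) − p₀] / P(Y=1).
PAF = (0.13815 − 0.0758) / 0.13815 ≈ 0.4513

PAF ≈ 0.451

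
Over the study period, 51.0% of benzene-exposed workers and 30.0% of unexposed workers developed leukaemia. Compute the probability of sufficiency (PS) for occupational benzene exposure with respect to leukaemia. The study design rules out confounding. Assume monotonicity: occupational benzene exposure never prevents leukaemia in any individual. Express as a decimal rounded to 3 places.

p₁ = 0.51, p₀ = 0.3.
Under exogeneity and monotonicity, PS = (p₁ − p₀) / (1 − p₀).
PS = (0.51 − 0.3) / (1 − 0.3) = 0.21 / 0.7 ≈ 0.3000

PS ≈ 0.300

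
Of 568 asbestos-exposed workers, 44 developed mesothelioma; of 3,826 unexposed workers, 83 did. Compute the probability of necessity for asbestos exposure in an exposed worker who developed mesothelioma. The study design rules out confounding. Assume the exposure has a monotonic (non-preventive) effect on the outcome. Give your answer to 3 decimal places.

p₁ = P(outcome | exposed) = 44/568 = 0.077465
p₀ = P(outcome | unexposed) = 83/3826 = 0.021694
Under exogeneity and monotonicity, PN = (p₁ − p₀) / p₁.
PN = (0.077465 − 0.021694) / 0.077465 = 0.055771 / 0.077465 ≈ 0.7200

PN ≈ 0.720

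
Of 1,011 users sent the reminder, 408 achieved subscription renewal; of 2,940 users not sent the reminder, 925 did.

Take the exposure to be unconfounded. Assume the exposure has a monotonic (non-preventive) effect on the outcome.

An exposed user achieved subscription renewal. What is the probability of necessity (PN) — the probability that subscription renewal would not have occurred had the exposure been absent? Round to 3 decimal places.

p₁ = P(outcome | exposed) = 408/1011 = 0.40356
p₀ = P(outcome | unexposed) = 925/2940 = 0.31463
Under exogeneity and monotonicity, PN = (p₁ − p₀) / p₁.
PN = (0.40356 − 0.31463) / 0.40356 = 0.088935 / 0.40356 ≈ 0.2204

PN ≈ 0.220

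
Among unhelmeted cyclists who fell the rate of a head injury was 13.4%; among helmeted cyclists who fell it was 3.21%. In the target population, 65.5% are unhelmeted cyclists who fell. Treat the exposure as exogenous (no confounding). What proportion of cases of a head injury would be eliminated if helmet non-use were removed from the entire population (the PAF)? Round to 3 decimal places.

PAF ≈ 0.675

p₁ = 0.134, p₀ = 0.0321.
Overall risk P(Y=1) = π·p₁ + (1−π)·p₀ = 0.655×0.134 + 0.345×0.0321 = 0.098845.
Under exogeneity, PAF = [P(Y=1) − p₀] / P(Y=1).
PAF = (0.098845 − 0.0321) / 0.098845 ≈ 0.6752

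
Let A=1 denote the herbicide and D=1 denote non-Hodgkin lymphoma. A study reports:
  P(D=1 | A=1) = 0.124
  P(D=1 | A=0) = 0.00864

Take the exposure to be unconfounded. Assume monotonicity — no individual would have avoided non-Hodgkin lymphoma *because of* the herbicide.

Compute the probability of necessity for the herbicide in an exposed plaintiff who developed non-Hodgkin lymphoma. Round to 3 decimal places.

Let p₁ = 0.124, p₀ = 0.00864.
Under exogeneity and monotonicity, PN = (p₁ − p₀) / p₁.
PN = (0.124 − 0.00864) / 0.124 = 0.11536 / 0.124 ≈ 0.9303

PN ≈ 0.930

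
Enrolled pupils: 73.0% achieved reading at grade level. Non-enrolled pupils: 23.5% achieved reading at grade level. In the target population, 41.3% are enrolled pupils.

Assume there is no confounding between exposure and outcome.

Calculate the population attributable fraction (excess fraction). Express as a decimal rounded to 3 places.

p₁ = 0.73, p₀ = 0.235.
Overall risk P(Y=1) = π·p₁ + (1−π)·p₀ = 0.413×0.73 + 0.587×0.235 = 0.43943.
Under exogeneity, PAF = [P(Y=1) − p₀] / P(Y=1).
PAF = (0.43943 − 0.235) / 0.43943 ≈ 0.4652

PAF ≈ 0.465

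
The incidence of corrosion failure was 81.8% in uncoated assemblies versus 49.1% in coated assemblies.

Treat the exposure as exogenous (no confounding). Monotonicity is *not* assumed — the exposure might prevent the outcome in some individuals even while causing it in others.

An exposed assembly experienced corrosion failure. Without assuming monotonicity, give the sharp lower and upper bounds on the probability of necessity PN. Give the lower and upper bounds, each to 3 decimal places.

p₁ = 0.818, p₀ = 0.491.
Under exogeneity alone the bounds on PN are max{0,(p₁−p₀)/p₁} ≤ PN ≤ min{1,(1−p₀)/p₁}.
  lower = (p₁ − p₀)/p₁ = 0.327 / 0.818 ≈ 0.3998
  upper = min{1, (1 − p₀)/p₁} = 0.509 / 0.818 ≈ 0.6222

0.400 ≤ PN ≤ 0.622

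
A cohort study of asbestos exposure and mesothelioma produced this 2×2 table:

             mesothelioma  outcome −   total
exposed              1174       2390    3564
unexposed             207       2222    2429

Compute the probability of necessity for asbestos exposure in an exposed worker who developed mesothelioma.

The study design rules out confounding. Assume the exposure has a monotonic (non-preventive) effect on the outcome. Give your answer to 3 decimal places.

p₁ = P(outcome | exposed) = 1174/3564 = 0.32941
p₀ = P(outcome | unexposed) = 207/2429 = 0.08522
Under exogeneity and monotonicity, PN = (p₁ − p₀)/p₁.
PN = (0.32941 − 0.08522) / 0.32941 ≈ 0.7413

PN ≈ 0.741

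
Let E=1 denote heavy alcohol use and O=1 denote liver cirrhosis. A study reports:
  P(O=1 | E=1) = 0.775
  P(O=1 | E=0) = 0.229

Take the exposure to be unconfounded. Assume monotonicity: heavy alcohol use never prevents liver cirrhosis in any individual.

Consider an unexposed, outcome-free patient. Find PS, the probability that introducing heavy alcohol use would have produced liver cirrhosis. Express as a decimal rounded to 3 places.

Let p₁ = 0.775, p₀ = 0.229.
Under exogeneity and monotonicity, PS = (p₁ − p₀) / (1 − p₀).
PS = (0.775 − 0.229) / (1 − 0.229) = 0.546 / 0.771 ≈ 0.7082

PS ≈ 0.708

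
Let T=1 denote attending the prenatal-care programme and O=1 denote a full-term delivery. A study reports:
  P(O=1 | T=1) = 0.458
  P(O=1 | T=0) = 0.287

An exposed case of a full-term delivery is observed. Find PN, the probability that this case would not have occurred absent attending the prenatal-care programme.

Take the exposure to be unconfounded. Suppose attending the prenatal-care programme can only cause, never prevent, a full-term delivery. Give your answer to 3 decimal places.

Let p₁ = 0.458, p₀ = 0.287.
Under exogeneity and monotonicity, PN = (p₁ − p₀) / p₁.
PN = (0.458 − 0.287) / 0.458 = 0.171 / 0.458 ≈ 0.3734

PN ≈ 0.373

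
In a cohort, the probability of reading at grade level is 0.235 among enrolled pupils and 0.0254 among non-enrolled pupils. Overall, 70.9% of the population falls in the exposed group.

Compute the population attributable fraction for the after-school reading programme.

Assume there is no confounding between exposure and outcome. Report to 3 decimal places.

Let p₁ = 0.235, p₀ = 0.0254.
Overall risk P(Y=1) = π·p₁ + (1−π)·p₀ = 0.709×0.235 + 0.291×0.0254 = 0.17401.
Under exogeneity, PAF = [P(Y=1) − p₀] / P(Y=1).
PAF = (0.17401 − 0.0254) / 0.17401 ≈ 0.8540

PAF ≈ 0.854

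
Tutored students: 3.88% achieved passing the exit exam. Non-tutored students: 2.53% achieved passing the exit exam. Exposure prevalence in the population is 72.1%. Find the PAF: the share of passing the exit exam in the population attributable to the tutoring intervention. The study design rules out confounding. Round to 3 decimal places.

p₁ = 0.0388, p₀ = 0.0253.
Overall risk P(Y=1) = π·p₁ + (1−π)·p₀ = 0.721×0.0388 + 0.279×0.0253 = 0.035034.
Under exogeneity, PAF = [P(Y=1) − p₀] / P(Y=1).
PAF = (0.035034 − 0.0253) / 0.035034 ≈ 0.2778

PAF ≈ 0.278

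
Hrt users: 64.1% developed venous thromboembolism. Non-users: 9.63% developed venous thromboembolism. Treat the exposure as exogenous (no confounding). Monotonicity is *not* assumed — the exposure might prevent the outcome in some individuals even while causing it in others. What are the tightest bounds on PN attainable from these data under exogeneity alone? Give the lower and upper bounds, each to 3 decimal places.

p₁ = 0.641, p₀ = 0.0963.
Under exogeneity alone the bounds on PN are max{0,(p₁−p₀)/p₁} ≤ PN ≤ min{1,(1−p₀)/p₁}.
  lower = (p₁ − p₀)/p₁ = 0.5447 / 0.641 ≈ 0.8498
  upper = min{1, (1 − p₀)/p₁} = 0.9037 / 0.641 ≈ 1.4098 → capped at 1

0.850 ≤ PN ≤ 1.000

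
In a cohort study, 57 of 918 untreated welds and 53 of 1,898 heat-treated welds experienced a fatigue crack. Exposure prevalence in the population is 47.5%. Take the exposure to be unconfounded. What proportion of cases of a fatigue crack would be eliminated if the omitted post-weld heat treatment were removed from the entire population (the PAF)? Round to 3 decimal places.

PAF ≈ 0.368

p₁ = P(outcome | exposed) = 57/918 = 0.062092
p₀ = P(outcome | unexposed) = 53/1898 = 0.027924
Overall risk P(Y=1) = π·p₁ + (1−π)·p₀ = 0.475×0.062092 + 0.525×0.027924 = 0.044154.
Under exogeneity, PAF = [P(Y=1) − p₀] / P(Y=1).
PAF = (0.044154 − 0.027924) / 0.044154 ≈ 0.3676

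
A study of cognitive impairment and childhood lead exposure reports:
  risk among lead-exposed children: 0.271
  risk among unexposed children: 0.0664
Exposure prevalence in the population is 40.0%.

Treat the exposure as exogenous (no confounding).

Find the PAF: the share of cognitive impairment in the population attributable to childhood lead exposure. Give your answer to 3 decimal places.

PAF ≈ 0.552

Let p₁ = 0.271, p₀ = 0.0664.
Overall risk P(Y=1) = π·p₁ + (1−π)·p₀ = 0.4×0.271 + 0.6×0.0664 = 0.14824.
Under exogeneity, PAF = [P(Y=1) − p₀] / P(Y=1).
PAF = (0.14824 − 0.0664) / 0.14824 ≈ 0.5521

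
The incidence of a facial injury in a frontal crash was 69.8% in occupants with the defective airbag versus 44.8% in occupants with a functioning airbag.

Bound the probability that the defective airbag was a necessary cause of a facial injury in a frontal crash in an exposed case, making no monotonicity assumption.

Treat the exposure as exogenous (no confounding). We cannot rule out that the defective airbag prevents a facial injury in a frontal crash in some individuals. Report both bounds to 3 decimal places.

p₁ = 0.698, p₀ = 0.448.
Under exogeneity alone the bounds on PN are max{0,(p₁−p₀)/p₁} ≤ PN ≤ min{1,(1−p₀)/p₁}.
  lower = (p₁ − p₀)/p₁ = 0.25 / 0.698 ≈ 0.3582
  upper = min{1, (1 − p₀)/p₁} = 0.552 / 0.698 ≈ 0.7908

0.358 ≤ PN ≤ 0.791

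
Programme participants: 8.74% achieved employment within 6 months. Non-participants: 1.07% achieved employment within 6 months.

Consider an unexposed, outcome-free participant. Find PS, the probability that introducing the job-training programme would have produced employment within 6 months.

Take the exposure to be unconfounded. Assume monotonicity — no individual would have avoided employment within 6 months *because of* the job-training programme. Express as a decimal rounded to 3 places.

p₁ = 0.0874, p₀ = 0.0107.
Under exogeneity and monotonicity, PS = (p₁ − p₀) / (1 − p₀).
PS = (0.0874 − 0.0107) / (1 − 0.0107) = 0.0767 / 0.9893 ≈ 0.0775

PS ≈ 0.078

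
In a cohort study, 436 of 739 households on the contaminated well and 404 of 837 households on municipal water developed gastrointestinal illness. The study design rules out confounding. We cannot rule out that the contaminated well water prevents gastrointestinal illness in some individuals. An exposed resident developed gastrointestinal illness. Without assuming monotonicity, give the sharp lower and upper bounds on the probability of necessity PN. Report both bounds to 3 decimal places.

p₁ = P(outcome | exposed) = 436/739 = 0.58999
p₀ = P(outcome | unexposed) = 404/837 = 0.48268
Under exogeneity alone the bounds on PN are max{0,(p₁−p₀)/p₁} ≤ PN ≤ min{1,(1−p₀)/p₁}.
  lower = (p₁ − p₀)/p₁ = 0.10731 / 0.58999 ≈ 0.1819
  upper = min{1, (1 − p₀)/p₁} = 0.51732 / 0.58999 ≈ 0.8768

0.182 ≤ PN ≤ 0.877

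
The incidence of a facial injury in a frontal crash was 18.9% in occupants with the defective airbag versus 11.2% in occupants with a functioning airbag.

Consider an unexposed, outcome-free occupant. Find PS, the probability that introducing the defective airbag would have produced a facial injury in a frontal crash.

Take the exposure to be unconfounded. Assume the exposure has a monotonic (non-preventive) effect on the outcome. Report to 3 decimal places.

PS ≈ 0.087

p₁ = 0.189, p₀ = 0.112.
Under exogeneity and monotonicity, PS = (p₁ − p₀) / (1 − p₀).
PS = (0.189 − 0.112) / (1 − 0.112) = 0.077 / 0.888 ≈ 0.0867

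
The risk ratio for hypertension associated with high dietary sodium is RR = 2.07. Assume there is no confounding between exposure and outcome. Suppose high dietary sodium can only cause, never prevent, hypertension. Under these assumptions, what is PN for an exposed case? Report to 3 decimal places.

Under exogeneity and monotonicity, PN = (RR − 1) / RR = 1 − 1/RR.
PN = (2.07 − 1) / 2.07 = 1.07 / 2.07 ≈ 0.5169

PN ≈ 0.517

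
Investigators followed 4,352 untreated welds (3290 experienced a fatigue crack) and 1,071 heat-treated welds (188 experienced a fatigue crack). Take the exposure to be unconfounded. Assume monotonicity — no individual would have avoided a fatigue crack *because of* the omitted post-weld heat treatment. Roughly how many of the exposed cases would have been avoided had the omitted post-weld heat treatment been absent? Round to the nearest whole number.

about 2526 cases

p₁ = P(outcome | exposed) = 3290/4352 = 0.75597
p₀ = P(outcome | unexposed) = 188/1071 = 0.17554
PN = (p₁ − p₀)/p₁ = (0.75597 − 0.17554) / 0.75597 ≈ 0.76780.
Attributable cases ≈ PN × (exposed cases) = 0.76780 × 3290 ≈ 2526.06.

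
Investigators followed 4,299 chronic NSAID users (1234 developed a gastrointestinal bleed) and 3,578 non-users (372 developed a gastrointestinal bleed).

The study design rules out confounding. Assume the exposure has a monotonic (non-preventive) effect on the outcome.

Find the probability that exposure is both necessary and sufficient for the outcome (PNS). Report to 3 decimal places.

p₁ = P(outcome | exposed) = 1234/4299 = 0.28704
p₀ = P(outcome | unexposed) = 372/3578 = 0.10397
Under exogeneity and monotonicity, PNS = p₁ − p₀.
PNS = 0.28704 − 0.10397 = 0.18307

PNS ≈ 0.183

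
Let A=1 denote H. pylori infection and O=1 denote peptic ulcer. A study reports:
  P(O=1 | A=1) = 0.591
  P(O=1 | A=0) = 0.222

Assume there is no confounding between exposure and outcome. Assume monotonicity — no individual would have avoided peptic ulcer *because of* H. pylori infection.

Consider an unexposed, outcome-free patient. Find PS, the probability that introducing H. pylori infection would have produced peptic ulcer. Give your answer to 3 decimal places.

PS ≈ 0.474

Let p₁ = 0.591, p₀ = 0.222.
Under exogeneity and monotonicity, PS = (p₁ − p₀) / (1 − p₀).
PS = (0.591 − 0.222) / (1 − 0.222) = 0.369 / 0.778 ≈ 0.4743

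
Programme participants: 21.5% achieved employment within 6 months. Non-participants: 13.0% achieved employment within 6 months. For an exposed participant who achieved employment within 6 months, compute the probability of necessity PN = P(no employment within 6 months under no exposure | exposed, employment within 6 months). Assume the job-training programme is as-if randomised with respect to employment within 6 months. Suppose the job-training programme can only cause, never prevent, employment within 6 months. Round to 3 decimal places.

PN ≈ 0.395

p₁ = 0.215, p₀ = 0.13.
Under exogeneity and monotonicity, PN = (p₁ − p₀) / p₁.
PN = (0.215 − 0.13) / 0.215 = 0.085 / 0.215 ≈ 0.3953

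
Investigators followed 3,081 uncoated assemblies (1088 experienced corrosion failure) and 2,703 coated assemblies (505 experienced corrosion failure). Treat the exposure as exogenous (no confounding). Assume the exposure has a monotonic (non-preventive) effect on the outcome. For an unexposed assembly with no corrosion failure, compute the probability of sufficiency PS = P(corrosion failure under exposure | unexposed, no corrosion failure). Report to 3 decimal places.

p₁ = P(outcome | exposed) = 1088/3081 = 0.35313
p₀ = P(outcome | unexposed) = 505/2703 = 0.18683
Under exogeneity and monotonicity, PS = (p₁ − p₀) / (1 − p₀).
PS = (0.35313 − 0.18683) / (1 − 0.18683) = 0.1663 / 0.81317 ≈ 0.2045

PS ≈ 0.205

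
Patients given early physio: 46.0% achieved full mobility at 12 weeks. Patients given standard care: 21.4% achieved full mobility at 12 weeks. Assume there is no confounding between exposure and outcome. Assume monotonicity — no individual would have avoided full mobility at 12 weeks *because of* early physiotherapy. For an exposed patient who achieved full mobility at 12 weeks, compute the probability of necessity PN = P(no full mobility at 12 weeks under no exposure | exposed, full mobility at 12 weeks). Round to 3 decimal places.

PN ≈ 0.535

p₁ = 0.46, p₀ = 0.214.
Under exogeneity and monotonicity, PN = (p₁ − p₀) / p₁.
PN = (0.46 − 0.214) / 0.46 = 0.246 / 0.46 ≈ 0.5348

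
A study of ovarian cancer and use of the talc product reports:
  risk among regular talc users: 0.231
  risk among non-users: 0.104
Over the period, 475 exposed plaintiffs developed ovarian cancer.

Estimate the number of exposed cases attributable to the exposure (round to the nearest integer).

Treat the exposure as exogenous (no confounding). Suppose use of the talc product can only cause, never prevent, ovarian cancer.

Let p₁ = 0.231, p₀ = 0.104.
PN = (p₁ − p₀)/p₁ = (0.231 − 0.104) / 0.231 ≈ 0.54978.
Attributable cases ≈ PN × (exposed cases) = 0.54978 × 475 ≈ 261.15.

about 261 cases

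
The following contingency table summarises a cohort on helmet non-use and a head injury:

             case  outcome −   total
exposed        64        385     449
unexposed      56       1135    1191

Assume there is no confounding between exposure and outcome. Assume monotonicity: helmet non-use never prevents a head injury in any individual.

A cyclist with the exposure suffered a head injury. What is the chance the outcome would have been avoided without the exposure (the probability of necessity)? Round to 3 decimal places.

PN ≈ 0.670

p₁ = P(outcome | exposed) = 64/449 = 0.14254
p₀ = P(outcome | unexposed) = 56/1191 = 0.047019
Under exogeneity and monotonicity, PN = (p₁ − p₀)/p₁.
PN = (0.14254 − 0.047019) / 0.14254 ≈ 0.6701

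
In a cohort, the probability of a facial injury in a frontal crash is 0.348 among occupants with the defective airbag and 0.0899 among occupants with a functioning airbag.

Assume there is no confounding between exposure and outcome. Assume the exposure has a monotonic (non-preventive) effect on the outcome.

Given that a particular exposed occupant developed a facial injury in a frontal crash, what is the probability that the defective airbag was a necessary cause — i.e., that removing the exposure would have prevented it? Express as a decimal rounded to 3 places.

PN ≈ 0.742

Let p₁ = 0.348, p₀ = 0.0899.
Under exogeneity and monotonicity, PN = (p₁ − p₀) / p₁.
PN = (0.348 − 0.0899) / 0.348 = 0.2581 / 0.348 ≈ 0.7417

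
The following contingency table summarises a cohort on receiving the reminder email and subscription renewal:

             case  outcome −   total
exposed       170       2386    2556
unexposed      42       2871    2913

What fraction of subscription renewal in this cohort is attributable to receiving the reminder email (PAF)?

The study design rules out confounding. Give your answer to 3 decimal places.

p₁ = P(outcome | exposed) = 170/2556 = 0.06651
p₀ = P(outcome | unexposed) = 42/2913 = 0.014418
Exposure prevalence π = 2556/5469 = 0.46736; overall risk P(Y=1) = 0.038764.
Under exogeneity, PAF = [P(Y=1) − p₀]/P(Y=1).
PAF = (0.038764 − 0.014418) / 0.038764 ≈ 0.6281

PAF ≈ 0.628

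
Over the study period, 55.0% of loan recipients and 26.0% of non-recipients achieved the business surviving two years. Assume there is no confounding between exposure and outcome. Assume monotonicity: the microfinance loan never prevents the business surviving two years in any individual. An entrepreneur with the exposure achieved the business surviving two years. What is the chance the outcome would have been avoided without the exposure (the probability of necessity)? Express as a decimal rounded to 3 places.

PN ≈ 0.527

p₁ = 0.55, p₀ = 0.26.
Under exogeneity and monotonicity, PN = (p₁ − p₀) / p₁.
PN = (0.55 − 0.26) / 0.55 = 0.29 / 0.55 ≈ 0.5273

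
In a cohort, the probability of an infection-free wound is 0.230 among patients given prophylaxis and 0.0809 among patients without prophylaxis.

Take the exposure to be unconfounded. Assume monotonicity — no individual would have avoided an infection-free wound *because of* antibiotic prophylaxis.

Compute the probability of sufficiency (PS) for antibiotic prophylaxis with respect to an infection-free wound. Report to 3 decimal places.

PS ≈ 0.162

Let p₁ = 0.23, p₀ = 0.0809.
Under exogeneity and monotonicity, PS = (p₁ − p₀) / (1 − p₀).
PS = (0.23 − 0.0809) / (1 − 0.0809) = 0.1491 / 0.9191 ≈ 0.1622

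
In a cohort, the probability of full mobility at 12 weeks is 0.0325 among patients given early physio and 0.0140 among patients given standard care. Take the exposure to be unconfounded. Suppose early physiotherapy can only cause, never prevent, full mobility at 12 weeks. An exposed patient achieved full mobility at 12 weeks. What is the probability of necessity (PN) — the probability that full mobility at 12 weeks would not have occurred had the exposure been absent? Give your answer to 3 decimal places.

Let p₁ = 0.0325, p₀ = 0.014.
Under exogeneity and monotonicity, PN = (p₁ − p₀) / p₁.
PN = (0.0325 − 0.014) / 0.0325 = 0.0185 / 0.0325 ≈ 0.5692

PN ≈ 0.569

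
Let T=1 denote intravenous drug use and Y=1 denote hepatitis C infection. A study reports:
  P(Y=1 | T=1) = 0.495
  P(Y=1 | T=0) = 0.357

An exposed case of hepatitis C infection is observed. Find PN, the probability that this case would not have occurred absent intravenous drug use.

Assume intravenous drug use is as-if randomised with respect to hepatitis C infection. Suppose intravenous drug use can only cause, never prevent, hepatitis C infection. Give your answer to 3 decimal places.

PN ≈ 0.279

Let p₁ = 0.495, p₀ = 0.357.
Under exogeneity and monotonicity, PN = (p₁ − p₀) / p₁.
PN = (0.495 − 0.357) / 0.495 = 0.138 / 0.495 ≈ 0.2788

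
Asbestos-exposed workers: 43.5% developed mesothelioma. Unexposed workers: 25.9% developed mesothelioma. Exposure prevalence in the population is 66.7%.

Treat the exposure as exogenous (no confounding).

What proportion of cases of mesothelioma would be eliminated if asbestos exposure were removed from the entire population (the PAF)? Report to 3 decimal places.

p₁ = 0.435, p₀ = 0.259.
Overall risk P(Y=1) = π·p₁ + (1−π)·p₀ = 0.667×0.435 + 0.333×0.259 = 0.37639.
Under exogeneity, PAF = [P(Y=1) − p₀] / P(Y=1).
PAF = (0.37639 − 0.259) / 0.37639 ≈ 0.3119

PAF ≈ 0.312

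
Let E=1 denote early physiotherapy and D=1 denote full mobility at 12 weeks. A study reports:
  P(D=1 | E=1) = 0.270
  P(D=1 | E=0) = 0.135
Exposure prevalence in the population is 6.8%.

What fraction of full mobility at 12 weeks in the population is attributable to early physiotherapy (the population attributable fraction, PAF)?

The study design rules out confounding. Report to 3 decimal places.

Let p₁ = 0.27, p₀ = 0.135.
Overall risk P(Y=1) = π·p₁ + (1−π)·p₀ = 0.068×0.27 + 0.932×0.135 = 0.14418.
Under exogeneity, PAF = [P(Y=1) − p₀] / P(Y=1).
PAF = (0.14418 − 0.135) / 0.14418 ≈ 0.0637

PAF ≈ 0.064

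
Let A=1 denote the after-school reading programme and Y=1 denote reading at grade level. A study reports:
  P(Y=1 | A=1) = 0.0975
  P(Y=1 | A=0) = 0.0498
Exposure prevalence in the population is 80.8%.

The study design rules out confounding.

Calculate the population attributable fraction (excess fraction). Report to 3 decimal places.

PAF ≈ 0.436

Let p₁ = 0.0975, p₀ = 0.0498.
Overall risk P(Y=1) = π·p₁ + (1−π)·p₀ = 0.808×0.0975 + 0.192×0.0498 = 0.088342.
Under exogeneity, PAF = [P(Y=1) − p₀] / P(Y=1).
PAF = (0.088342 − 0.0498) / 0.088342 ≈ 0.4363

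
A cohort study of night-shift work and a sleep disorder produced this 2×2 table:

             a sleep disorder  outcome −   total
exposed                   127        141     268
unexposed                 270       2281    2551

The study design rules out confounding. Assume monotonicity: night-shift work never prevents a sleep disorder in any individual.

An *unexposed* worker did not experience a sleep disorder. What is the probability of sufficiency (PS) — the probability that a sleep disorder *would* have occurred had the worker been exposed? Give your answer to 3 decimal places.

p₁ = P(outcome | exposed) = 127/268 = 0.47388
p₀ = P(outcome | unexposed) = 270/2551 = 0.10584
Under exogeneity and monotonicity, PS = (p₁ − p₀)/(1 − p₀).
PS = (0.47388 − 0.10584) / 0.89416 ≈ 0.4116

PS ≈ 0.412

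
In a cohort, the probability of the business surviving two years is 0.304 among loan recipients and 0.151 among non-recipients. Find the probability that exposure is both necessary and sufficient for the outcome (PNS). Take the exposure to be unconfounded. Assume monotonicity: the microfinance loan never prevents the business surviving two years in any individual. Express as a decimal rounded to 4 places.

Let p₁ = 0.304, p₀ = 0.151.
Under exogeneity and monotonicity, PNS = p₁ − p₀.
PNS = 0.304 − 0.151 = 0.153

PNS ≈ 0.1530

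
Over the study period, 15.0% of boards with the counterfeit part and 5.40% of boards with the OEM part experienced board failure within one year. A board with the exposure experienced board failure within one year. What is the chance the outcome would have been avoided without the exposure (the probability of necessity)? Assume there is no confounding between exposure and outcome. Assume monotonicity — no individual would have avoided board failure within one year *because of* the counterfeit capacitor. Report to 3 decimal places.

PN ≈ 0.640

p₁ = 0.15, p₀ = 0.054.
Under exogeneity and monotonicity, PN = (p₁ − p₀) / p₁.
PN = (0.15 − 0.054) / 0.15 = 0.096 / 0.15 ≈ 0.6400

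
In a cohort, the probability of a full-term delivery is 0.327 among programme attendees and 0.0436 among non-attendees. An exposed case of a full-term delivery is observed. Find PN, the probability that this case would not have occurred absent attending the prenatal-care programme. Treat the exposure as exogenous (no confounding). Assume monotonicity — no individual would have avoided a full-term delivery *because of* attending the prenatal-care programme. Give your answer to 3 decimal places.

PN ≈ 0.867

Let p₁ = 0.327, p₀ = 0.0436.
Under exogeneity and monotonicity, PN = (p₁ − p₀) / p₁.
PN = (0.327 − 0.0436) / 0.327 = 0.2834 / 0.327 ≈ 0.8667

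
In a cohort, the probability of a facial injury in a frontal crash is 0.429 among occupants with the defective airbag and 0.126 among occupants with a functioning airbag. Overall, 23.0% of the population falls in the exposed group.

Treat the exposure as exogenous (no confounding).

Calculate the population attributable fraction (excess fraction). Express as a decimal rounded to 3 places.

Let p₁ = 0.429, p₀ = 0.126.
Overall risk P(Y=1) = π·p₁ + (1−π)·p₀ = 0.23×0.429 + 0.77×0.126 = 0.19569.
Under exogeneity, PAF = [P(Y=1) − p₀] / P(Y=1).
PAF = (0.19569 − 0.126) / 0.19569 ≈ 0.3561

PAF ≈ 0.356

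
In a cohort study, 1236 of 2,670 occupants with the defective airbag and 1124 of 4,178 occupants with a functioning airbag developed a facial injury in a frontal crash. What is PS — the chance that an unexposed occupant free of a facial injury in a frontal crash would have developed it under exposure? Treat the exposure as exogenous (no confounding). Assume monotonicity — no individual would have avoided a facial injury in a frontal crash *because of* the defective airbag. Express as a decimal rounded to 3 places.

p₁ = P(outcome | exposed) = 1236/2670 = 0.46292
p₀ = P(outcome | unexposed) = 1124/4178 = 0.26903
Under exogeneity and monotonicity, PS = (p₁ − p₀) / (1 − p₀).
PS = (0.46292 − 0.26903) / (1 − 0.26903) = 0.19389 / 0.73097 ≈ 0.2653

PS ≈ 0.265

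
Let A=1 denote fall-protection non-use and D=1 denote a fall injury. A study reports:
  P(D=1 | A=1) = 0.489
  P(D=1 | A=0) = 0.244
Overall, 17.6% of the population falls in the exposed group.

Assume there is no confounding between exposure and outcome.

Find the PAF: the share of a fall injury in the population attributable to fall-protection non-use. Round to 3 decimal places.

PAF ≈ 0.150

Let p₁ = 0.489, p₀ = 0.244.
Overall risk P(Y=1) = π·p₁ + (1−π)·p₀ = 0.176×0.489 + 0.824×0.244 = 0.28712.
Under exogeneity, PAF = [P(Y=1) − p₀] / P(Y=1).
PAF = (0.28712 − 0.244) / 0.28712 ≈ 0.1502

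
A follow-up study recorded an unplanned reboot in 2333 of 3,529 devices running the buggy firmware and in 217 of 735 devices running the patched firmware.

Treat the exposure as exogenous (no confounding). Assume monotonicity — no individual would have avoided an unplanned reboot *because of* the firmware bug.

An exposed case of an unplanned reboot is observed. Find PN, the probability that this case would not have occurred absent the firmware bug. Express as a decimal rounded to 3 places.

PN ≈ 0.553

p₁ = P(outcome | exposed) = 2333/3529 = 0.66109
p₀ = P(outcome | unexposed) = 217/735 = 0.29524
Under exogeneity and monotonicity, PN = (p₁ − p₀) / p₁.
PN = (0.66109 − 0.29524) / 0.66109 = 0.36586 / 0.66109 ≈ 0.5534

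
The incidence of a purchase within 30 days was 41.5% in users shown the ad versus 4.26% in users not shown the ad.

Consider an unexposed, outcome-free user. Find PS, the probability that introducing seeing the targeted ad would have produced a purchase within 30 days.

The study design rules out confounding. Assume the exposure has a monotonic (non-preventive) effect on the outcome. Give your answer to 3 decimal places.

p₁ = 0.415, p₀ = 0.0426.
Under exogeneity and monotonicity, PS = (p₁ − p₀) / (1 − p₀).
PS = (0.415 − 0.0426) / (1 − 0.0426) = 0.3724 / 0.9574 ≈ 0.3890

PS ≈ 0.389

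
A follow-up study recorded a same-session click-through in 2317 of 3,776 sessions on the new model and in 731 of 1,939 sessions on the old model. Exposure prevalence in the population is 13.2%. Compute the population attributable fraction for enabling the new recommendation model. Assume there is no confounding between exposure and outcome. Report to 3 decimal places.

PAF ≈ 0.077

p₁ = P(outcome | exposed) = 2317/3776 = 0.61361
p₀ = P(outcome | unexposed) = 731/1939 = 0.377
Overall risk P(Y=1) = π·p₁ + (1−π)·p₀ = 0.132×0.61361 + 0.868×0.377 = 0.40823.
Under exogeneity, PAF = [P(Y=1) − p₀] / P(Y=1).
PAF = (0.40823 − 0.377) / 0.40823 ≈ 0.0765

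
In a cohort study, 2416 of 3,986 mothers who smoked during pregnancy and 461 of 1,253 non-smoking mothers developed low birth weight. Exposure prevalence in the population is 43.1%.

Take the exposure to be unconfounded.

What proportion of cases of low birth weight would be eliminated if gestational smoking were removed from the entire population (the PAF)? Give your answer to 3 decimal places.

PAF ≈ 0.218

p₁ = P(outcome | exposed) = 2416/3986 = 0.60612
p₀ = P(outcome | unexposed) = 461/1253 = 0.36792
Overall risk P(Y=1) = π·p₁ + (1−π)·p₀ = 0.431×0.60612 + 0.569×0.36792 = 0.47058.
Under exogeneity, PAF = [P(Y=1) − p₀] / P(Y=1).
PAF = (0.47058 − 0.36792) / 0.47058 ≈ 0.2182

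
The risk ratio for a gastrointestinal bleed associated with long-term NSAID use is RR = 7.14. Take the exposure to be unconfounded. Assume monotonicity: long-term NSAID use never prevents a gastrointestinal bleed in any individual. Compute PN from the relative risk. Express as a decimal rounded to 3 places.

Under exogeneity and monotonicity, PN = (RR − 1) / RR = 1 − 1/RR.
PN = (7.14 − 1) / 7.14 = 6.14 / 7.14 ≈ 0.8599

PN ≈ 0.860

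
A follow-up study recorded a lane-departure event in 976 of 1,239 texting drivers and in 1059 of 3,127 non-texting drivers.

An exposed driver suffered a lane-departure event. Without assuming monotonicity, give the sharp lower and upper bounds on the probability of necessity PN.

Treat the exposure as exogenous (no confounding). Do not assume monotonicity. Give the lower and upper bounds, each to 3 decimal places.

p₁ = P(outcome | exposed) = 976/1239 = 0.78773
p₀ = P(outcome | unexposed) = 1059/3127 = 0.33866
Under exogeneity alone the bounds on PN are max{0,(p₁−p₀)/p₁} ≤ PN ≤ min{1,(1−p₀)/p₁}.
  lower = (p₁ − p₀)/p₁ = 0.44907 / 0.78773 ≈ 0.5701
  upper = min{1, (1 − p₀)/p₁} = 0.66134 / 0.78773 ≈ 0.8395

0.570 ≤ PN ≤ 0.840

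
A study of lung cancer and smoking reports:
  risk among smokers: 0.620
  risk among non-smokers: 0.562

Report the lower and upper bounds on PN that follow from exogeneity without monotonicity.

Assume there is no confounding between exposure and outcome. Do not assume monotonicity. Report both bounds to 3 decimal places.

0.094 ≤ PN ≤ 0.706

Let p₁ = 0.62, p₀ = 0.562.
Under exogeneity alone the bounds on PN are max{0,(p₁−p₀)/p₁} ≤ PN ≤ min{1,(1−p₀)/p₁}.
  lower = (p₁ − p₀)/p₁ = 0.058 / 0.62 ≈ 0.0935
  upper = min{1, (1 − p₀)/p₁} = 0.438 / 0.62 ≈ 0.7065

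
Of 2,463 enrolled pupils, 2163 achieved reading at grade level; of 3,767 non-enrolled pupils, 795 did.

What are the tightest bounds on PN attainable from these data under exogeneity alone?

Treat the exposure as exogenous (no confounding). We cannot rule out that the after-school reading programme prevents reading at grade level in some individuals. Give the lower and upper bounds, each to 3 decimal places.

p₁ = P(outcome | exposed) = 2163/2463 = 0.8782
p₀ = P(outcome | unexposed) = 795/3767 = 0.21104
Under exogeneity alone the bounds on PN are max{0,(p₁−p₀)/p₁} ≤ PN ≤ min{1,(1−p₀)/p₁}.
  lower = (p₁ − p₀)/p₁ = 0.66715 / 0.8782 ≈ 0.7597
  upper = min{1, (1 − p₀)/p₁} = 0.78896 / 0.8782 ≈ 0.8984

0.760 ≤ PN ≤ 0.898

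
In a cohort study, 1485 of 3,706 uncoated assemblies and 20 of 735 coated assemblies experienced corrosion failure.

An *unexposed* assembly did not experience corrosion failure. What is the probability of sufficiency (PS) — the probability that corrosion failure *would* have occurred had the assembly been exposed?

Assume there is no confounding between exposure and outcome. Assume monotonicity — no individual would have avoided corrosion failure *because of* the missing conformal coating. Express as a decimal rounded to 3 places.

p₁ = P(outcome | exposed) = 1485/3706 = 0.4007
p₀ = P(outcome | unexposed) = 20/735 = 0.027211
Under exogeneity and monotonicity, PS = (p₁ − p₀) / (1 − p₀).
PS = (0.4007 − 0.027211) / (1 − 0.027211) = 0.37349 / 0.97279 ≈ 0.3839

PS ≈ 0.384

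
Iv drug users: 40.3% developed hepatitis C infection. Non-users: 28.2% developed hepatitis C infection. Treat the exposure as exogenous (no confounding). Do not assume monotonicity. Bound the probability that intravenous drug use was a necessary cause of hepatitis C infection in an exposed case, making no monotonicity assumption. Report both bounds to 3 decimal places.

p₁ = 0.403, p₀ = 0.282.
Under exogeneity alone the bounds on PN are max{0,(p₁−p₀)/p₁} ≤ PN ≤ min{1,(1−p₀)/p₁}.
  lower = (p₁ − p₀)/p₁ = 0.121 / 0.403 ≈ 0.3002
  upper = min{1, (1 − p₀)/p₁} = 0.718 / 0.403 ≈ 1.7816 → capped at 1

0.300 ≤ PN ≤ 1.000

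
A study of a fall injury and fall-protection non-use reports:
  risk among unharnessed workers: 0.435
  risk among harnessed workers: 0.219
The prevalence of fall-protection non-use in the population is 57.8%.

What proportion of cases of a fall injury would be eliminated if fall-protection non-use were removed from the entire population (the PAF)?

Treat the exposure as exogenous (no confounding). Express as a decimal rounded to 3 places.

Let p₁ = 0.435, p₀ = 0.219.
Overall risk P(Y=1) = π·p₁ + (1−π)·p₀ = 0.578×0.435 + 0.422×0.219 = 0.34385.
Under exogeneity, PAF = [P(Y=1) − p₀] / P(Y=1).
PAF = (0.34385 − 0.219) / 0.34385 ≈ 0.3631

PAF ≈ 0.363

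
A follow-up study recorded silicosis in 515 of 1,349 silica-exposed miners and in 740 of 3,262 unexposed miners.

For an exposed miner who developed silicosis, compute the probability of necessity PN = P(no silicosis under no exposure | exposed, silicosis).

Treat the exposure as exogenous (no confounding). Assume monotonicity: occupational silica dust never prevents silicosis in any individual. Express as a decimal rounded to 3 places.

PN ≈ 0.406

p₁ = P(outcome | exposed) = 515/1349 = 0.38176
p₀ = P(outcome | unexposed) = 740/3262 = 0.22685
Under exogeneity and monotonicity, PN = (p₁ − p₀) / p₁.
PN = (0.38176 − 0.22685) / 0.38176 = 0.15491 / 0.38176 ≈ 0.4058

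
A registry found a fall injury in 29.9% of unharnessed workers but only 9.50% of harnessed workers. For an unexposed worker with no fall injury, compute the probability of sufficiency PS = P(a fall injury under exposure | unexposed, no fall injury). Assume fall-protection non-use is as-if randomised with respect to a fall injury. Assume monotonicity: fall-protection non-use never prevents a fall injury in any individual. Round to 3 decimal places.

p₁ = 0.299, p₀ = 0.095.
Under exogeneity and monotonicity, PS = (p₁ − p₀) / (1 − p₀).
PS = (0.299 − 0.095) / (1 − 0.095) = 0.204 / 0.905 ≈ 0.2254

PS ≈ 0.225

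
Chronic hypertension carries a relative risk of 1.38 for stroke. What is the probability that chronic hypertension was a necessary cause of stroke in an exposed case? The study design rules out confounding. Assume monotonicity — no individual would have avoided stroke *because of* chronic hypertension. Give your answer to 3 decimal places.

Under exogeneity and monotonicity, PN = (RR − 1) / RR = 1 − 1/RR.
PN = (1.38 − 1) / 1.38 = 0.38 / 1.38 ≈ 0.2754

PN ≈ 0.275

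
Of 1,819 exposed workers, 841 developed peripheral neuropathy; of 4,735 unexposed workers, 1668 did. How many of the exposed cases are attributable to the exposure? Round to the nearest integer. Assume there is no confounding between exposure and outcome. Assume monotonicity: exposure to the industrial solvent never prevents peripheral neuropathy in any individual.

about 200 cases

p₁ = P(outcome | exposed) = 841/1819 = 0.46234
p₀ = P(outcome | unexposed) = 1668/4735 = 0.35227
PN = (p₁ − p₀)/p₁ = (0.46234 − 0.35227) / 0.46234 ≈ 0.23807.
Attributable cases ≈ PN × (exposed cases) = 0.23807 × 841 ≈ 200.22.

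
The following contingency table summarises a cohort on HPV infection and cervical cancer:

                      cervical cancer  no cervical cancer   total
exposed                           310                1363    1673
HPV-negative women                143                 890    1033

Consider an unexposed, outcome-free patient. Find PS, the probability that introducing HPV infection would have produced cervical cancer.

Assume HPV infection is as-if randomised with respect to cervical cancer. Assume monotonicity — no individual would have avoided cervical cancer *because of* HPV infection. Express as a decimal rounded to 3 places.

PS ≈ 0.054

p₁ = P(outcome | exposed) = 310/1673 = 0.1853
p₀ = P(outcome | unexposed) = 143/1033 = 0.13843
Under exogeneity and monotonicity, PS = (p₁ − p₀)/(1 − p₀).
PS = (0.1853 − 0.13843) / 0.86157 ≈ 0.0544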